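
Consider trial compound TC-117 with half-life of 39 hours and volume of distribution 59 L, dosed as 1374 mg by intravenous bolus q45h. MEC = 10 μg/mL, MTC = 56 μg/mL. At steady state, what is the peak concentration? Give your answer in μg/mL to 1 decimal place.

τ/t½ = 45/39 ≈ 1.1538, so fraction remaining f = (1/2)^(45/39) ≈ 0.4494.
Accumulation ratio R = 1/(1 − f) ≈ 1/0.5506 ≈ 1.8162.
Each bolus raises the concentration by D/Vd = 1374/59 ≈ 23.288 μg/mL.
Steady-state peak Cmax,ss = C₀·R ≈ 23.288 × 1.8162 ≈ 42.296 μg/mL.
Peak 42.3 μg/mL vs MTC 56 μg/mL: below toxic threshold.

42.3 μg/mL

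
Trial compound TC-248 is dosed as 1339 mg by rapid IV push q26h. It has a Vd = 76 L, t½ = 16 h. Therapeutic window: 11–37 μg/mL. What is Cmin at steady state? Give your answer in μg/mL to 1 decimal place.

8.5 μg/mL

τ/t½ = 26/16 ≈ 1.625, so fraction remaining f = (1/2)^(26/16) ≈ 0.3242.
Each bolus raises the concentration by D/Vd = 1339/76 ≈ 17.618 μg/mL.
Steady-state trough Cmin,ss = C₀·f/(1−f) ≈ 17.618 × 0.3242/0.6758 ≈ 8.452 μg/mL.
Trough 8.5 μg/mL vs MEC 11 μg/mL: subtherapeutic.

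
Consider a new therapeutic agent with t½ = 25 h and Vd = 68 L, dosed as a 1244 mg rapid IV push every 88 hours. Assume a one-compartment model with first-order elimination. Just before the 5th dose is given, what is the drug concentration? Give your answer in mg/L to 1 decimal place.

1.7 mg/L

f = (1/2)^(τ/t½) = (1/2)^(88/25) ≈ 0.0872.
C₀ = D/Vd = 1244/68 ≈ 18.294 mg/L.
Before the 5th dose, 4 doses have been given. Superposition: Cmin = C₀·(f + f² + … + f^4).
≈ 18.294 × (0.0872 + 0.0076 + 0.0007 + 0.0001) ≈ 18.294 × 0.0956 ≈ 1.749 mg/L.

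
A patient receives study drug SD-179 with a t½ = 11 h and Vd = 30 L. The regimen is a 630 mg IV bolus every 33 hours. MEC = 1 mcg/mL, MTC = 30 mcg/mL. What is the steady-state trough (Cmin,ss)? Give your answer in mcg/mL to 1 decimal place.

The dosing interval is 3 half-lives, so f = 2^(−3) = 0.125.
Accumulation ratio R = 1/(1 − f) = 1/0.875 = 8/7.
Single-dose peak C₀ = D/Vd = 630/30 = 21 mcg/mL.
Steady-state peak Cmax,ss = C₀·R = 21 × 8/7 ≈ 24.000 mcg/mL.
Steady-state trough Cmin,ss = Cmax,ss·f ≈ 24.000 × 0.125 ≈ 3.000 mcg/mL.
Trough 3.0 mcg/mL vs MEC 1 mcg/mL: adequate.

3.0 mcg/mL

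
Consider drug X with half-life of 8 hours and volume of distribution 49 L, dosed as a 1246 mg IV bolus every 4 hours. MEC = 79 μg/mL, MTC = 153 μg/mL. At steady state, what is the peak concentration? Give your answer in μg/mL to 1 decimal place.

86.8 μg/mL

τ/t½ = 4/8 ≈ 0.5, so fraction remaining f = (1/2)^(4/8) ≈ 0.7071.
Accumulation ratio R = 1/(1 − f) ≈ 1/0.2929 ≈ 3.4141.
Single-dose peak C₀ = D/Vd = 1246/49 ≈ 25.429 μg/mL.
Steady-state peak Cmax,ss = C₀·R ≈ 25.429 × 3.4141 ≈ 86.817 μg/mL.
Peak 86.8 μg/mL vs MTC 153 μg/mL: below toxic threshold.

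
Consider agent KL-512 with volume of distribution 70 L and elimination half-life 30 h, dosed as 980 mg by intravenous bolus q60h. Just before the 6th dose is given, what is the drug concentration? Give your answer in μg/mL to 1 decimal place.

4.7 μg/mL

f = (1/2)^(τ/t½) = (1/2)^(60/30) ≈ 0.2500.
C₀ = D/Vd = 980/70 ≈ 14.000 μg/mL.
Before the 6th dose, 5 doses have been given. Superposition: Cmin = C₀·(f + f² + … + f^5).
≈ 14.000 × (0.2500 + 0.0625 + 0.0156 + 0.0039 + 0.0010) ≈ 14.000 × 0.3330 ≈ 4.662 μg/mL.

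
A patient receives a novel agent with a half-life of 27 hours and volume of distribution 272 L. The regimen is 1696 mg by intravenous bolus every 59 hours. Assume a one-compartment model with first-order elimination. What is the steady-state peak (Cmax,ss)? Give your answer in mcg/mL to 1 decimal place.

8.0 mcg/mL

k = ln2/t½ = ln2/27 ≈ 0.025672 h⁻¹; fraction remaining f = e^(−kτ) = e^(−0.025672×59) ≈ 0.2199.
At steady state, accumulation factor R = 1/(1 − e^(−kτ)) ≈ 1.2819.
Each bolus raises the concentration by D/Vd = 1696/272 ≈ 6.235 mcg/mL.
Steady-state peak Cmax,ss = C₀·R ≈ 6.235 × 1.2819 ≈ 7.993 mcg/mL.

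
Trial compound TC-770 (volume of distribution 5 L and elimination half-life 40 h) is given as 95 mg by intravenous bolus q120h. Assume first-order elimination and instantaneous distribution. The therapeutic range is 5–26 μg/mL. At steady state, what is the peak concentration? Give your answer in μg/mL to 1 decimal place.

21.7 μg/mL

The dosing interval is 3 half-lives, so f = 2^(−3) = 0.125.
Accumulation ratio R = 1/(1 − f) = 1/0.875 = 8/7.
Single-dose peak C₀ = D/Vd = 95/5 = 19 μg/mL.
Steady-state peak Cmax,ss = C₀·R = 19 × 8/7 ≈ 21.714 μg/mL.
Peak 21.7 μg/mL vs MTC 26 μg/mL: below toxic threshold.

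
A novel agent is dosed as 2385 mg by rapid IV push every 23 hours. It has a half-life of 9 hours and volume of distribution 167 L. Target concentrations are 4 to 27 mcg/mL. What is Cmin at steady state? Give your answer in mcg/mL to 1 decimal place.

k = ln2/t½ = ln2/9 ≈ 0.077016 h⁻¹; fraction remaining f = e^(−kτ) = e^(−0.077016×23) ≈ 0.1701.
Accumulation ratio R = 1/(1 − f) ≈ 1/0.8299 ≈ 1.2050.
Each bolus raises the concentration by D/Vd = 2385/167 ≈ 14.281 mcg/mL.
Cmax,ss = C₀/(1 − f) ≈ 14.281/0.8299 ≈ 17.208 mcg/mL.
Steady-state trough Cmin,ss = Cmax,ss·f ≈ 17.208 × 0.1701 ≈ 2.927 mcg/mL.
Trough 2.9 mcg/mL vs MEC 4 mcg/mL: subtherapeutic.

2.9 mcg/mL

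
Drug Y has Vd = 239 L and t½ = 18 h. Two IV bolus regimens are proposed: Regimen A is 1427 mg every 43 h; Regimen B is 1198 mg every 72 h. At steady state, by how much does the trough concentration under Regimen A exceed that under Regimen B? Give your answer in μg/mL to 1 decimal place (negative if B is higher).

1.1 μg/mL

Regimen A: f = (1/2)^(43/18) ≈ 0.1909; Cmin,ss = (1427/239)·f/(1−f) ≈ 1.409 μg/mL.
Regimen B: f = (1/2)^(72/18) ≈ 0.0625; Cmin,ss = (1198/239)·f/(1−f) ≈ 0.334 μg/mL.
Difference ≈ 1.409 − 0.334 ≈ 1.075 μg/mL.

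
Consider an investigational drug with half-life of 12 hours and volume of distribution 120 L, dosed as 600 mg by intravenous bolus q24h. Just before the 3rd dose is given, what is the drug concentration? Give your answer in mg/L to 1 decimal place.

f = (1/2)^(τ/t½) = (1/2)^(24/12) ≈ 0.2500.
C₀ = D/Vd = 600/120 ≈ 5.000 mg/L.
Before the 3rd dose, 2 doses have been given. Superposition: Cmin = C₀·(f + f²).
≈ 5.000 × (0.2500 + 0.0625) ≈ 5.000 × 0.3125 ≈ 1.562 mg/L.

1.6 mg/L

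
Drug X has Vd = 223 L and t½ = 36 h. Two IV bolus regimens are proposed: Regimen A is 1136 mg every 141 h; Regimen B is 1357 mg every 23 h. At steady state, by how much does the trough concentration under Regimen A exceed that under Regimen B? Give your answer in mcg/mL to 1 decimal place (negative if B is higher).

-10.6 mcg/mL

Regimen A: f = (1/2)^(141/36) ≈ 0.0662; Cmin,ss = (1136/223)·f/(1−f) ≈ 0.361 mcg/mL.
Regimen B: f = (1/2)^(23/36) ≈ 0.6422; Cmin,ss = (1357/223)·f/(1−f) ≈ 10.922 mcg/mL.
Difference ≈ 0.361 − 10.922 ≈ -10.561 mcg/mL.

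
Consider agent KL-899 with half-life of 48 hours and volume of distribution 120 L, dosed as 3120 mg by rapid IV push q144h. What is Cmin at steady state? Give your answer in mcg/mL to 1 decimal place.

3.7 mcg/mL

τ = 144 h = 3 half-lives, so f = (1/2)^3 = 0.125.
Accumulation ratio R = 1/(1 − f) = 1/0.875 = 8/7.
Single-dose peak C₀ = D/Vd = 3120/120 = 26 mcg/mL.
Steady-state peak Cmax,ss = C₀·R = 26 × 8/7 ≈ 29.714 mcg/mL.
Steady-state trough Cmin,ss = Cmax,ss·f ≈ 29.714 × 0.125 ≈ 3.714 mcg/mL.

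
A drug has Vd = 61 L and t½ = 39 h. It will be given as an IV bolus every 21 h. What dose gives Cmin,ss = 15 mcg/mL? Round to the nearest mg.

414 mg

τ/t½ = 21/39 ≈ 0.53846, so f = (1/2)^(21/39) ≈ 0.688505.
Cmin,ss = (D/Vd)·f/(1−f), so D = Cmin,ss·Vd·(1−f)/f.
D = 15 × 61 × (1−f)/f ≈ 15 × 61 × 0.45242 ≈ 413.96 mg.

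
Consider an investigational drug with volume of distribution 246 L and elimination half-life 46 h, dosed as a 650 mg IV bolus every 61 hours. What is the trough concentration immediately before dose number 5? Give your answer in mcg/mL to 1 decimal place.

f = (1/2)^(τ/t½) = (1/2)^(61/46) ≈ 0.3988.
C₀ = D/Vd = 650/246 ≈ 2.642 mcg/mL.
Before the 5th dose, 4 doses have been given. Superposition: Cmin = C₀·(f + f² + … + f^4).
≈ 2.642 × (0.3988 + 0.1590 + 0.0634 + 0.0253) ≈ 2.642 × 0.6465 ≈ 1.708 mcg/mL.

1.7 mcg/mL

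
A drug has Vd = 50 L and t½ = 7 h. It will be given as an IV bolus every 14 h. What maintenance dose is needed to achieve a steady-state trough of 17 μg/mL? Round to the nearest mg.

2550 mg

τ/t½ = 14/7 ≈ 2, so f = (1/2)^(14/7) ≈ 0.250000.
Cmin,ss = (D/Vd)·f/(1−f), so D = Cmin,ss·Vd·(1−f)/f.
D = 17 × 50 × (1−f)/f ≈ 17 × 50 × 3.00000 ≈ 2550.00 mg.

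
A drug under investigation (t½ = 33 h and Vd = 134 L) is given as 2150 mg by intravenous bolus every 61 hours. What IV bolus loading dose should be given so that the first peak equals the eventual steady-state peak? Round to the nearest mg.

2977 mg

f = (1/2)^(61/33) ≈ 0.277684; accumulation ratio R = 1/(1−f) ≈ 1.38444.
Loading dose to hit Cmax,ss on first dose: D_load = D_maint·R ≈ 2150 × 1.38444 ≈ 2976.55 mg.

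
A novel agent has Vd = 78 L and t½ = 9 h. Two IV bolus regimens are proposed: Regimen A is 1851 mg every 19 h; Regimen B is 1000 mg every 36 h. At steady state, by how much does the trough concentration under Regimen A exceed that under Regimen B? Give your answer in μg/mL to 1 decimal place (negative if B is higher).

Regimen A: f = (1/2)^(19/9) ≈ 0.2315; Cmin,ss = (1851/78)·f/(1−f) ≈ 7.149 μg/mL.
Regimen B: f = (1/2)^(36/9) ≈ 0.0625; Cmin,ss = (1000/78)·f/(1−f) ≈ 0.855 μg/mL.
Difference ≈ 7.149 − 0.855 ≈ 6.294 μg/mL.

6.3 μg/mL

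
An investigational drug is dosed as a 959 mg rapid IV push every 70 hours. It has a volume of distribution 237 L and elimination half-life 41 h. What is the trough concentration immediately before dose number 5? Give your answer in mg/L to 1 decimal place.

f = (1/2)^(τ/t½) = (1/2)^(70/41) ≈ 0.3062.
C₀ = D/Vd = 959/237 ≈ 4.046 mg/L.
Before the 5th dose, 4 doses have been given. Superposition: Cmin = C₀·(f + f² + … + f^4).
≈ 4.046 × (0.3062 + 0.0938 + 0.0287 + 0.0088) ≈ 4.046 × 0.4375 ≈ 1.770 mg/L.

1.8 mg/L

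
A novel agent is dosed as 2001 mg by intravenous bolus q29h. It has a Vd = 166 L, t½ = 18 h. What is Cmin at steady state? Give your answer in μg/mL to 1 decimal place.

5.9 μg/mL

τ/t½ = 29/18 ≈ 1.6111, so fraction remaining f = (1/2)^(29/18) ≈ 0.3273.
At steady state, accumulation factor R = 1/(1 − e^(−kτ)) ≈ 1.4865.
Single-dose peak C₀ = D/Vd = 2001/166 ≈ 12.054 μg/mL.
Cmax,ss = C₀/(1 − f) ≈ 12.054/0.6727 ≈ 17.919 μg/mL.
One interval later, Cmin,ss = Cmax,ss·e^(−kτ) ≈ 17.919 × 0.3273 ≈ 5.865 μg/mL.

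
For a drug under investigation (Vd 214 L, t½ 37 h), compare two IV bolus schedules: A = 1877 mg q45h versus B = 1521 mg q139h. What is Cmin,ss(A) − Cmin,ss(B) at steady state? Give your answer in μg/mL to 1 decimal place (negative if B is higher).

Regimen A: f = (1/2)^(45/37) ≈ 0.4304; Cmin,ss = (1877/214)·f/(1−f) ≈ 6.628 μg/mL.
Regimen B: f = (1/2)^(139/37) ≈ 0.0740; Cmin,ss = (1521/214)·f/(1−f) ≈ 0.568 μg/mL.
Difference ≈ 6.628 − 0.568 ≈ 6.060 μg/mL.

6.1 μg/mL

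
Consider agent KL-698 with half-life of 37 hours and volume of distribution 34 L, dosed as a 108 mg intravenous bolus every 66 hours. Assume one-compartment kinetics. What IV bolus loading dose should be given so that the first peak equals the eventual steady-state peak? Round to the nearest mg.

f = (1/2)^(66/37) ≈ 0.290421; accumulation ratio R = 1/(1−f) ≈ 1.40929.
Loading dose to hit Cmax,ss on first dose: D_load = D_maint·R ≈ 108 × 1.40929 ≈ 152.20 mg.

152 mg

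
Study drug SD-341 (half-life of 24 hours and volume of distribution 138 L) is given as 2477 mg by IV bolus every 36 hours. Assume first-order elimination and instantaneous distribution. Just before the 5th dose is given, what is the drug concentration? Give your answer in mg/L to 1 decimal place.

f = (1/2)^(τ/t½) = (1/2)^(36/24) ≈ 0.3536.
C₀ = D/Vd = 2477/138 ≈ 17.949 mg/L.
Before the 5th dose, 4 doses have been given. Superposition: Cmin = C₀·(f + f² + … + f^4).
≈ 17.949 × (0.3536 + 0.1250 + 0.0442 + 0.0156) ≈ 17.949 × 0.5384 ≈ 9.664 mg/L.

9.7 mg/L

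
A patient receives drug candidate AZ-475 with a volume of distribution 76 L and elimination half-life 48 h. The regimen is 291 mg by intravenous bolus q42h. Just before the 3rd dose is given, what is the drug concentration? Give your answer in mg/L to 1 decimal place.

f = (1/2)^(τ/t½) = (1/2)^(42/48) ≈ 0.5453.
C₀ = D/Vd = 291/76 ≈ 3.829 mg/L.
Before the 3rd dose, 2 doses have been given. Superposition: Cmin = C₀·(f + f²).
≈ 3.829 × (0.5453 + 0.2974) ≈ 3.829 × 0.8427 ≈ 3.227 mg/L.

3.2 mg/L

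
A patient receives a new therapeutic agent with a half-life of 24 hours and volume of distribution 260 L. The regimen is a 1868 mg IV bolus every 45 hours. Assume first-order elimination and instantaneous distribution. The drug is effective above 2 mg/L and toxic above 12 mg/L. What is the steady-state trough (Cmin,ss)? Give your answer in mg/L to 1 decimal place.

k = ln2/t½ = ln2/24 ≈ 0.028881 h⁻¹; fraction remaining f = e^(−kτ) = e^(−0.028881×45) ≈ 0.2726.
At steady state, accumulation factor R = 1/(1 − e^(−kτ)) ≈ 1.3748.
Each bolus raises the concentration by D/Vd = 1868/260 ≈ 7.185 mg/L.
Cmax,ss = C₀/(1 − f) ≈ 7.185/0.7274 ≈ 9.878 mg/L.
Steady-state trough Cmin,ss = Cmax,ss·f ≈ 9.878 × 0.2726 ≈ 2.693 mg/L.
Trough 2.7 mg/L vs MEC 2 mg/L: adequate.

2.7 mg/L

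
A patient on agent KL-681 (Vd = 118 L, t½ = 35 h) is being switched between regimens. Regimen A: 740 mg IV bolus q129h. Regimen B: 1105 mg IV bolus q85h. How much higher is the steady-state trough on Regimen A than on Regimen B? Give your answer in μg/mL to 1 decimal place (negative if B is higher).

Regimen A: f = (1/2)^(129/35) ≈ 0.0777; Cmin,ss = (740/118)·f/(1−f) ≈ 0.528 μg/mL.
Regimen B: f = (1/2)^(85/35) ≈ 0.1857; Cmin,ss = (1105/118)·f/(1−f) ≈ 2.136 μg/mL.
Difference ≈ 0.528 − 2.136 ≈ -1.608 μg/mL.

-1.6 μg/mL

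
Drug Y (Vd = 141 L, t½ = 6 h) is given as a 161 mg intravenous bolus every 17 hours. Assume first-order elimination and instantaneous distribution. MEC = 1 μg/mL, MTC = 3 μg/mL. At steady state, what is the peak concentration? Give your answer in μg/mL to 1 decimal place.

1.3 μg/mL

k = ln2/t½ = ln2/6 ≈ 0.115525 h⁻¹; fraction remaining f = e^(−kτ) = e^(−0.115525×17) ≈ 0.1403.
Accumulation ratio R = 1/(1 − f) ≈ 1/0.8597 ≈ 1.1632.
Each bolus raises the concentration by D/Vd = 161/141 ≈ 1.142 μg/mL.
Steady-state peak Cmax,ss = C₀·R ≈ 1.142 × 1.1632 ≈ 1.328 μg/mL.
Peak 1.3 μg/mL vs MTC 3 μg/mL: below toxic threshold.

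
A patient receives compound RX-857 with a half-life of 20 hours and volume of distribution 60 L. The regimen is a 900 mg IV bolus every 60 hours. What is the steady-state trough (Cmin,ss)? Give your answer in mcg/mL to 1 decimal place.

2.1 mcg/mL

τ = 60 h = 3 half-lives, so f = (1/2)^3 = 0.125.
Accumulation ratio R = 1/(1 − f) = 1/0.875 = 8/7.
Single-dose peak C₀ = D/Vd = 900/60 = 15 mcg/mL.
Steady-state peak Cmax,ss = C₀·R = 15 × 8/7 ≈ 17.143 mcg/mL.
Steady-state trough Cmin,ss = Cmax,ss·f ≈ 17.143 × 0.125 ≈ 2.143 mcg/mL.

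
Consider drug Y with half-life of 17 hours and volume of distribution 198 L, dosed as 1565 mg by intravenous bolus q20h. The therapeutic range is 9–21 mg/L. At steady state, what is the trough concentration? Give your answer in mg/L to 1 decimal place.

k = ln2/t½ = ln2/17 ≈ 0.040773 h⁻¹; fraction remaining f = e^(−kτ) = e^(−0.040773×20) ≈ 0.4424.
Accumulation ratio R = 1/(1 − f) ≈ 1/0.5576 ≈ 1.7934.
Each bolus raises the concentration by D/Vd = 1565/198 ≈ 7.904 mg/L.
Steady-state peak Cmax,ss = C₀·R ≈ 7.904 × 1.7934 ≈ 14.175 mg/L.
One interval later, Cmin,ss = Cmax,ss·e^(−kτ) ≈ 14.175 × 0.4424 ≈ 6.271 mg/L.
Trough 6.3 mg/L vs MEC 9 mg/L: subtherapeutic.

6.3 mg/L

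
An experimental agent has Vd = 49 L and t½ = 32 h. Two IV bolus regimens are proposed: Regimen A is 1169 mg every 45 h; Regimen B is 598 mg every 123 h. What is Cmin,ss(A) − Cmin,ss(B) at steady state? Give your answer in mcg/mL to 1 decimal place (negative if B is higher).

13.5 mcg/mL

Regimen A: f = (1/2)^(45/32) ≈ 0.3773; Cmin,ss = (1169/49)·f/(1−f) ≈ 14.455 mcg/mL.
Regimen B: f = (1/2)^(123/32) ≈ 0.0696; Cmin,ss = (598/49)·f/(1−f) ≈ 0.913 mcg/mL.
Difference ≈ 14.455 − 0.913 ≈ 13.542 mcg/mL.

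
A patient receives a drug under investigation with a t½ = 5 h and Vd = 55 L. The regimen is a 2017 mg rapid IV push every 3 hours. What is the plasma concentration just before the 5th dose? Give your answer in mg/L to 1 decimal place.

f = (1/2)^(τ/t½) = (1/2)^(3/5) ≈ 0.6598.
C₀ = D/Vd = 2017/55 ≈ 36.673 mg/L.
Before the 5th dose, 4 doses have been given. Superposition: Cmin = C₀·(f + f² + … + f^4).
≈ 36.673 × (0.6598 + 0.4353 + 0.2872 + 0.1895) ≈ 36.673 × 1.5718 ≈ 57.643 mg/L.

57.6 mg/L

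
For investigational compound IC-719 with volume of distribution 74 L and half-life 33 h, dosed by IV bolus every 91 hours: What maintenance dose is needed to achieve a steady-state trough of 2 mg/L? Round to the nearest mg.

853 mg

τ/t½ = 91/33 ≈ 2.7576, so f = (1/2)^(91/33) ≈ 0.147872.
Cmin,ss = (D/Vd)·f/(1−f), so D = Cmin,ss·Vd·(1−f)/f.
D = 2 × 74 × (1−f)/f ≈ 2 × 74 × 5.76261 ≈ 852.87 mg.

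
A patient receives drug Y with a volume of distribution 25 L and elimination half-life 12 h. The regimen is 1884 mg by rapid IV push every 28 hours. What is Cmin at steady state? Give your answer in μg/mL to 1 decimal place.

18.7 μg/mL

k = ln2/t½ = ln2/12 ≈ 0.057762 h⁻¹; fraction remaining f = e^(−kτ) = e^(−0.057762×28) ≈ 0.1984.
Accumulation ratio R = 1/(1 − f) ≈ 1/0.8016 ≈ 1.2475.
Single-dose peak C₀ = D/Vd = 1884/25 ≈ 75.360 μg/mL.
Cmax,ss = C₀/(1 − f) ≈ 75.360/0.8016 ≈ 94.012 μg/mL.
Steady-state trough Cmin,ss = Cmax,ss·f ≈ 94.012 × 0.1984 ≈ 18.652 μg/mL.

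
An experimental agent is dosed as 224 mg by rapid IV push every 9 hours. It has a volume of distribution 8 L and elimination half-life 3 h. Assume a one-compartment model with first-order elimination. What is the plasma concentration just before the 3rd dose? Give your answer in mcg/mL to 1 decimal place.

f = (1/2)^(τ/t½) = (1/2)^(9/3) ≈ 0.1250.
C₀ = D/Vd = 224/8 ≈ 28.000 mcg/mL.
Before the 3rd dose, 2 doses have been given. Superposition: Cmin = C₀·(f + f²).
≈ 28.000 × (0.1250 + 0.0156) ≈ 28.000 × 0.1406 ≈ 3.937 mcg/mL.

3.9 mcg/mL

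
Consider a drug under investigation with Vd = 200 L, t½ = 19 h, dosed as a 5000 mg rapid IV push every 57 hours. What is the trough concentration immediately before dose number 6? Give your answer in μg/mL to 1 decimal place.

3.6 μg/mL

f = (1/2)^(τ/t½) = (1/2)^(57/19) ≈ 0.1250.
C₀ = D/Vd = 5000/200 ≈ 25.000 μg/mL.
Before the 6th dose, 5 doses have been given. Superposition: Cmin = C₀·(f + f² + … + f^5).
≈ 25.000 × (0.1250 + 0.0156 + 0.0020 + 0.0002 + 0.0000) ≈ 25.000 × 0.1428 ≈ 3.570 μg/mL.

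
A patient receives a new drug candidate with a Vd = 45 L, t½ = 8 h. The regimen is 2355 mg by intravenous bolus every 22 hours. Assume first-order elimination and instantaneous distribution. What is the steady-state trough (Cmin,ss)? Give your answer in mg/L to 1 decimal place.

τ/t½ = 22/8 ≈ 2.75, so fraction remaining f = (1/2)^(22/8) ≈ 0.1487.
At steady state, accumulation factor R = 1/(1 − e^(−kτ)) ≈ 1.1747.
Single-dose peak C₀ = D/Vd = 2355/45 ≈ 52.333 mg/L.
Cmax,ss = C₀/(1 − f) ≈ 52.333/0.8513 ≈ 61.474 mg/L.
Steady-state trough Cmin,ss = Cmax,ss·f ≈ 61.474 × 0.1487 ≈ 9.141 mg/L.

9.1 mg/L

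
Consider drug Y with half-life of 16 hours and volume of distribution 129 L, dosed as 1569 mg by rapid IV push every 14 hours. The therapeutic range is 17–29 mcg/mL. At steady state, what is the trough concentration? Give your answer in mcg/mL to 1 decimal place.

τ/t½ = 14/16 ≈ 0.875, so fraction remaining f = (1/2)^(14/16) ≈ 0.5453.
Single-dose peak C₀ = D/Vd = 1569/129 ≈ 12.163 mcg/mL.
Steady-state trough Cmin,ss = C₀·f/(1−f) ≈ 12.163 × 0.5453/0.4547 ≈ 14.587 mcg/mL.
Trough 14.6 mcg/mL vs MEC 17 mcg/mL: subtherapeutic.

14.6 mcg/mL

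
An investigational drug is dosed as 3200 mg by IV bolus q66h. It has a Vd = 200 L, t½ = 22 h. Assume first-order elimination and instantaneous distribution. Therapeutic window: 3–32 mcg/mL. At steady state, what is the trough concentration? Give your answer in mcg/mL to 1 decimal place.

2.3 mcg/mL

τ = 66 h = 3 half-lives, so f = (1/2)^3 = 0.125.
Accumulation ratio R = 1/(1 − f) = 1/0.875 = 8/7.
Single-dose peak C₀ = D/Vd = 3200/200 = 16 mcg/mL.
Steady-state peak Cmax,ss = C₀·R = 16 × 8/7 ≈ 18.286 mcg/mL.
Steady-state trough Cmin,ss = Cmax,ss·f ≈ 18.286 × 0.125 ≈ 2.286 mcg/mL.
Trough 2.3 mcg/mL vs MEC 3 mcg/mL: subtherapeutic.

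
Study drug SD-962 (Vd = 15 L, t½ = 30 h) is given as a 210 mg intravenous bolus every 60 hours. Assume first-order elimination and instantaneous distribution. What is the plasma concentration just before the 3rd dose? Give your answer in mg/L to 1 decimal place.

f = (1/2)^(τ/t½) = (1/2)^(60/30) ≈ 0.2500.
C₀ = D/Vd = 210/15 ≈ 14.000 mg/L.
Before the 3rd dose, 2 doses have been given. Superposition: Cmin = C₀·(f + f²).
≈ 14.000 × (0.2500 + 0.0625) ≈ 14.000 × 0.3125 ≈ 4.375 mg/L.

4.4 mg/L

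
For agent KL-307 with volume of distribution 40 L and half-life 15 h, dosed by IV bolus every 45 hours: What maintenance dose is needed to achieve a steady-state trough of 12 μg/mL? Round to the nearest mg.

τ/t½ = 45/15 ≈ 3, so f = (1/2)^(45/15) ≈ 0.125000.
Cmin,ss = (D/Vd)·f/(1−f), so D = Cmin,ss·Vd·(1−f)/f.
D = 12 × 40 × (1−f)/f ≈ 12 × 40 × 7.00000 ≈ 3360.00 mg.

3360 mg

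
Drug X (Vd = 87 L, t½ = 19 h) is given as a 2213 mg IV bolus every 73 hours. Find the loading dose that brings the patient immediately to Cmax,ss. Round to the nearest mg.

2379 mg

f = (1/2)^(73/19) ≈ 0.069729; accumulation ratio R = 1/(1−f) ≈ 1.07496.
Loading dose to hit Cmax,ss on first dose: D_load = D_maint·R ≈ 2213 × 1.07496 ≈ 2378.89 mg.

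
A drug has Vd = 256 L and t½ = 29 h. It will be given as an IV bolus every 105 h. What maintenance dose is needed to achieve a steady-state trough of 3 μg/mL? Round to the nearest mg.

τ/t½ = 105/29 ≈ 3.6207, so f = (1/2)^(105/29) ≈ 0.081295.
Cmin,ss = (D/Vd)·f/(1−f), so D = Cmin,ss·Vd·(1−f)/f.
D = 3 × 256 × (1−f)/f ≈ 3 × 256 × 11.30088 ≈ 8679.08 mg.

8679 mg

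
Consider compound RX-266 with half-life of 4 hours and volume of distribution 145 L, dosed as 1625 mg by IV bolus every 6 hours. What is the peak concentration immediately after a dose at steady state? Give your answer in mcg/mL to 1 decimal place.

Over one 6-h interval, 6/4 ≈ 1.5 half-lives elapse, leaving f ≈ 0.3536 of each dose.
At steady state, accumulation factor R = 1/(1 − e^(−kτ)) ≈ 1.5470.
Single-dose peak C₀ = D/Vd = 1625/145 ≈ 11.207 mcg/mL.
Steady-state peak Cmax,ss = C₀·R ≈ 11.207 × 1.5470 ≈ 17.337 mcg/mL.

17.3 mcg/mL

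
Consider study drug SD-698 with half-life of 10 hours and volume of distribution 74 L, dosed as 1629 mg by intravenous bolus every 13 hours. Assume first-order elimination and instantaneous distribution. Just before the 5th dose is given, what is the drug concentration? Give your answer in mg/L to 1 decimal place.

14.6 mg/L

f = (1/2)^(τ/t½) = (1/2)^(13/10) ≈ 0.4061.
C₀ = D/Vd = 1629/74 ≈ 22.014 mg/L.
Before the 5th dose, 4 doses have been given. Superposition: Cmin = C₀·(f + f² + … + f^4).
≈ 22.014 × (0.4061 + 0.1649 + 0.0670 + 0.0272) ≈ 22.014 × 0.6652 ≈ 14.644 mg/L.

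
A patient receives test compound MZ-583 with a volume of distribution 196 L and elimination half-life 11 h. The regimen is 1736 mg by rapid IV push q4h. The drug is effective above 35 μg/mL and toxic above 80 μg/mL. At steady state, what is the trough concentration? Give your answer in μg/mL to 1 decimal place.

30.9 μg/mL

Over one 4-h interval, 4/11 ≈ 0.36364 half-lives elapse, leaving f ≈ 0.7772 of each dose.
Accumulation ratio R = 1/(1 − f) ≈ 1/0.2228 ≈ 4.4883.
Each bolus raises the concentration by D/Vd = 1736/196 ≈ 8.857 μg/mL.
Steady-state peak Cmax,ss = C₀·R ≈ 8.857 × 4.4883 ≈ 39.753 μg/mL.
Steady-state trough Cmin,ss = Cmax,ss·f ≈ 39.753 × 0.7772 ≈ 30.896 μg/mL.
Trough 30.9 μg/mL vs MEC 35 μg/mL: subtherapeutic.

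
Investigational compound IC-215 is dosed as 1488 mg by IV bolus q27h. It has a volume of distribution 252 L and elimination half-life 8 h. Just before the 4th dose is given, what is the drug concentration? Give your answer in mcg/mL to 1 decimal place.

f = (1/2)^(τ/t½) = (1/2)^(27/8) ≈ 0.0964.
C₀ = D/Vd = 1488/252 ≈ 5.905 mcg/mL.
Before the 4th dose, 3 doses have been given. Superposition: Cmin = C₀·(f + f² + … + f^3).
≈ 5.905 × (0.0964 + 0.0093 + 0.0009) ≈ 5.905 × 0.1066 ≈ 0.629 mcg/mL.

0.6 mcg/mL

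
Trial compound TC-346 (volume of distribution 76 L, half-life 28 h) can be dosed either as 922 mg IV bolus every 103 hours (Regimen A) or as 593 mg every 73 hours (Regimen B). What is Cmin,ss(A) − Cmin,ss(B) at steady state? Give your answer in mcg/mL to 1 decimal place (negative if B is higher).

Regimen A: f = (1/2)^(103/28) ≈ 0.0781; Cmin,ss = (922/76)·f/(1−f) ≈ 1.028 mcg/mL.
Regimen B: f = (1/2)^(73/28) ≈ 0.1641; Cmin,ss = (593/76)·f/(1−f) ≈ 1.532 mcg/mL.
Difference ≈ 1.028 − 1.532 ≈ -0.504 mcg/mL.

-0.5 mcg/mL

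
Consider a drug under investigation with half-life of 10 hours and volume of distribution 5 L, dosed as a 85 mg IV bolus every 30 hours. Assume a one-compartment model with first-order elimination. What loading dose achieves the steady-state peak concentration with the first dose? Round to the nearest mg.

f = (1/2)^(30/10) ≈ 0.125000; accumulation ratio R = 1/(1−f) ≈ 1.14286.
Loading dose to hit Cmax,ss on first dose: D_load = D_maint·R ≈ 85 × 1.14286 ≈ 97.14 mg.

97 mg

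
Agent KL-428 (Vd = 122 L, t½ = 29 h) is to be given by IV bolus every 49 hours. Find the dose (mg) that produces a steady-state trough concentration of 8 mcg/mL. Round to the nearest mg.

τ/t½ = 49/29 ≈ 1.6897, so f = (1/2)^(49/29) ≈ 0.310001.
Cmin,ss = (D/Vd)·f/(1−f), so D = Cmin,ss·Vd·(1−f)/f.
D = 8 × 122 × (1−f)/f ≈ 8 × 122 × 2.22580 ≈ 2172.38 mg.

2172 mg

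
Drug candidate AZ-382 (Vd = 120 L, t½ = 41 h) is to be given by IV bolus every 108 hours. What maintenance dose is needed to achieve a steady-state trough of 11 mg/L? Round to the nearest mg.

6875 mg

τ/t½ = 108/41 ≈ 2.6341, so f = (1/2)^(108/41) ≈ 0.161080.
Cmin,ss = (D/Vd)·f/(1−f), so D = Cmin,ss·Vd·(1−f)/f.
D = 11 × 120 × (1−f)/f ≈ 11 × 120 × 5.20810 ≈ 6874.69 mg.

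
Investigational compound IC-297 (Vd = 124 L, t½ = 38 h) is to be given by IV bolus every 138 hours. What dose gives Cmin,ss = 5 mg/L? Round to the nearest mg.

7064 mg

τ/t½ = 138/38 ≈ 3.6316, so f = (1/2)^(138/38) ≈ 0.080684.
Cmin,ss = (D/Vd)·f/(1−f), so D = Cmin,ss·Vd·(1−f)/f.
D = 5 × 124 × (1−f)/f ≈ 5 × 124 × 11.39403 ≈ 7064.30 mg.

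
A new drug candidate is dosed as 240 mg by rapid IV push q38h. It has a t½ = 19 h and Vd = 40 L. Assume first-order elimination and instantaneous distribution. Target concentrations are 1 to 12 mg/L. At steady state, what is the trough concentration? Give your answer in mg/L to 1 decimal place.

The dosing interval is 2 half-lives, so f = 2^(−2) = 0.25.
Accumulation ratio R = 1/(1 − f) = 1/0.75 = 4/3.
Single-dose peak C₀ = D/Vd = 240/40 = 6 mg/L.
Steady-state peak Cmax,ss = C₀·R = 6 × 4/3 ≈ 8.000 mg/L.
Steady-state trough Cmin,ss = Cmax,ss·f ≈ 8.000 × 0.25 ≈ 2.000 mg/L.
Trough 2.0 mg/L vs MEC 1 mg/L: adequate.

2.0 mg/L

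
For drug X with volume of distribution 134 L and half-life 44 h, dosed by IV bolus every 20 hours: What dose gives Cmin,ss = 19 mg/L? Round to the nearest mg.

τ/t½ = 20/44 ≈ 0.45455, so f = (1/2)^(20/44) ≈ 0.729740.
Cmin,ss = (D/Vd)·f/(1−f), so D = Cmin,ss·Vd·(1−f)/f.
D = 19 × 134 × (1−f)/f ≈ 19 × 134 × 0.37035 ≈ 942.91 mg.

943 mg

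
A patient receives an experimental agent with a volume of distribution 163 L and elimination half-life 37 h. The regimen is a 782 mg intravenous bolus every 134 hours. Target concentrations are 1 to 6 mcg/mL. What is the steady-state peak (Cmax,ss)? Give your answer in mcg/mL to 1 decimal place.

5.2 mcg/mL

Over one 134-h interval, 134/37 ≈ 3.6216 half-lives elapse, leaving f ≈ 0.0812 of each dose.
Accumulation ratio R = 1/(1 − f) ≈ 1/0.9188 ≈ 1.0884.
Each bolus raises the concentration by D/Vd = 782/163 ≈ 4.798 mcg/mL.
Steady-state peak Cmax,ss = C₀·R ≈ 4.798 × 1.0884 ≈ 5.222 mcg/mL.
Peak 5.2 mcg/mL vs MTC 6 mcg/mL: below toxic threshold.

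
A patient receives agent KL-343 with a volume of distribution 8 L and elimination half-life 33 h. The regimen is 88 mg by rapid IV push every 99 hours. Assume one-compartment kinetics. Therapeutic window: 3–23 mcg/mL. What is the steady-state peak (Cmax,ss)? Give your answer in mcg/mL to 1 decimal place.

12.6 mcg/mL

τ = 99 h = 3 half-lives, so f = (1/2)^3 = 0.125.
Accumulation ratio R = 1/(1 − f) = 1/0.875 = 8/7.
Single-dose peak C₀ = D/Vd = 88/8 = 11 mcg/mL.
Steady-state peak Cmax,ss = C₀·R = 11 × 8/7 ≈ 12.571 mcg/mL.
Peak 12.6 mcg/mL vs MTC 23 mcg/mL: below toxic threshold.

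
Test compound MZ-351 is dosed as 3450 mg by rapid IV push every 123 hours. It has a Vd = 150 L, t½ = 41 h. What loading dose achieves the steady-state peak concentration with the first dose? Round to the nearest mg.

f = (1/2)^(123/41) ≈ 0.125000; accumulation ratio R = 1/(1−f) ≈ 1.14286.
Loading dose to hit Cmax,ss on first dose: D_load = D_maint·R ≈ 3450 × 1.14286 ≈ 3942.87 mg.

3943 mg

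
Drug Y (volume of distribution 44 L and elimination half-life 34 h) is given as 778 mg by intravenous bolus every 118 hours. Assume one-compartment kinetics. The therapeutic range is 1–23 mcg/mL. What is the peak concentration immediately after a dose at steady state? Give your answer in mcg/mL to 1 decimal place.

τ/t½ = 118/34 ≈ 3.4706, so fraction remaining f = (1/2)^(118/34) ≈ 0.0902.
Accumulation ratio R = 1/(1 − f) ≈ 1/0.9098 ≈ 1.0991.
Each bolus raises the concentration by D/Vd = 778/44 ≈ 17.682 mcg/mL.
Steady-state peak Cmax,ss = C₀·R ≈ 17.682 × 1.0991 ≈ 19.434 mcg/mL.
Peak 19.4 mcg/mL vs MTC 23 mcg/mL: below toxic threshold.

19.4 mcg/mL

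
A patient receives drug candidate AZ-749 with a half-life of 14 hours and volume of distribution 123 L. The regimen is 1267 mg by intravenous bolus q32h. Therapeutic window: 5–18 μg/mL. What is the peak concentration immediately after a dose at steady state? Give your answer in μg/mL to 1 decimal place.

13.0 μg/mL

τ/t½ = 32/14 ≈ 2.2857, so fraction remaining f = (1/2)^(32/14) ≈ 0.2051.
Accumulation ratio R = 1/(1 − f) ≈ 1/0.7949 ≈ 1.2580.
Single-dose peak C₀ = D/Vd = 1267/123 ≈ 10.301 μg/mL.
Steady-state peak Cmax,ss = C₀·R ≈ 10.301 × 1.2580 ≈ 12.959 μg/mL.
Peak 13.0 μg/mL vs MTC 18 μg/mL: below toxic threshold.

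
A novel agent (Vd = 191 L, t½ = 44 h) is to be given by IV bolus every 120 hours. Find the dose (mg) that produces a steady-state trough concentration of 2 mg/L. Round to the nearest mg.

τ/t½ = 120/44 ≈ 2.7273, so f = (1/2)^(120/44) ≈ 0.151011.
Cmin,ss = (D/Vd)·f/(1−f), so D = Cmin,ss·Vd·(1−f)/f.
D = 2 × 191 × (1−f)/f ≈ 2 × 191 × 5.62203 ≈ 2147.62 mg.

2148 mg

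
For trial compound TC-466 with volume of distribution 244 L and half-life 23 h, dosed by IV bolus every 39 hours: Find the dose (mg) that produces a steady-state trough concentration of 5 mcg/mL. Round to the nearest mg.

τ/t½ = 39/23 ≈ 1.6957, so f = (1/2)^(39/23) ≈ 0.308715.
Cmin,ss = (D/Vd)·f/(1−f), so D = Cmin,ss·Vd·(1−f)/f.
D = 5 × 244 × (1−f)/f ≈ 5 × 244 × 2.23923 ≈ 2731.86 mg.

2732 mg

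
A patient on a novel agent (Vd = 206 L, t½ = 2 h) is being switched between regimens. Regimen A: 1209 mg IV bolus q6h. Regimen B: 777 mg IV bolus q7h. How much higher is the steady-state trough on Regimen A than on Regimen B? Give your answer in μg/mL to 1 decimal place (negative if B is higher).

0.5 μg/mL

Regimen A: f = (1/2)^(6/2) ≈ 0.1250; Cmin,ss = (1209/206)·f/(1−f) ≈ 0.838 μg/mL.
Regimen B: f = (1/2)^(7/2) ≈ 0.0884; Cmin,ss = (777/206)·f/(1−f) ≈ 0.366 μg/mL.
Difference ≈ 0.838 − 0.366 ≈ 0.472 μg/mL.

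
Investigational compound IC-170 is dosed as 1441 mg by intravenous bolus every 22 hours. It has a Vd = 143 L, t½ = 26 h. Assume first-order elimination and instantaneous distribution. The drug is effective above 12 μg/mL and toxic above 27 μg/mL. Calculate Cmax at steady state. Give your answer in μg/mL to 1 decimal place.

22.7 μg/mL

Over one 22-h interval, 22/26 ≈ 0.84615 half-lives elapse, leaving f ≈ 0.5563 of each dose.
At steady state, accumulation factor R = 1/(1 − e^(−kτ)) ≈ 2.2538.
Single-dose peak C₀ = D/Vd = 1441/143 ≈ 10.077 μg/mL.
Steady-state peak Cmax,ss = C₀·R ≈ 10.077 × 2.2538 ≈ 22.712 μg/mL.
Peak 22.7 μg/mL vs MTC 27 μg/mL: below toxic threshold.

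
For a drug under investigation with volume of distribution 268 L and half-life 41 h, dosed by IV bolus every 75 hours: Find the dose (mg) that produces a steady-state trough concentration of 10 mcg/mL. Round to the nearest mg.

τ/t½ = 75/41 ≈ 1.8293, so f = (1/2)^(75/41) ≈ 0.281407.
Cmin,ss = (D/Vd)·f/(1−f), so D = Cmin,ss·Vd·(1−f)/f.
D = 10 × 268 × (1−f)/f ≈ 10 × 268 × 2.55357 ≈ 6843.57 mg.

6844 mg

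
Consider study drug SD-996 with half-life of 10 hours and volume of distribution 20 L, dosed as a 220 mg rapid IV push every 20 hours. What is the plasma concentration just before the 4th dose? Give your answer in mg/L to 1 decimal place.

f = (1/2)^(τ/t½) = (1/2)^(20/10) ≈ 0.2500.
C₀ = D/Vd = 220/20 ≈ 11.000 mg/L.
Before the 4th dose, 3 doses have been given. Superposition: Cmin = C₀·(f + f² + … + f^3).
≈ 11.000 × (0.2500 + 0.0625 + 0.0156) ≈ 11.000 × 0.3281 ≈ 3.609 mg/L.

3.6 mg/L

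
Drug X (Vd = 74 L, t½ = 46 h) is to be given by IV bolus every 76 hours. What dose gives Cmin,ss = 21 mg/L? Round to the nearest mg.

τ/t½ = 76/46 ≈ 1.6522, so f = (1/2)^(76/46) ≈ 0.318160.
Cmin,ss = (D/Vd)·f/(1−f), so D = Cmin,ss·Vd·(1−f)/f.
D = 21 × 74 × (1−f)/f ≈ 21 × 74 × 2.14307 ≈ 3330.33 mg.

3330 mg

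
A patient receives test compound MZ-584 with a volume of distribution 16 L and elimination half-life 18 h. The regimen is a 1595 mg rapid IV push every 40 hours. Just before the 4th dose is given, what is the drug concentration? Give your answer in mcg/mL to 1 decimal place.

f = (1/2)^(τ/t½) = (1/2)^(40/18) ≈ 0.2143.
C₀ = D/Vd = 1595/16 ≈ 99.688 mcg/mL.
Before the 4th dose, 3 doses have been given. Superposition: Cmin = C₀·(f + f² + … + f^3).
≈ 99.688 × (0.2143 + 0.0459 + 0.0098) ≈ 99.688 × 0.2700 ≈ 26.916 mcg/mL.

26.9 mcg/mL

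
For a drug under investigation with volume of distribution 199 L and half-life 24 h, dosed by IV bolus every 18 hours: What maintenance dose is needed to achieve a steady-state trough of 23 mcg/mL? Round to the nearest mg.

3121 mg

τ/t½ = 18/24 ≈ 0.75, so f = (1/2)^(18/24) ≈ 0.594604.
Cmin,ss = (D/Vd)·f/(1−f), so D = Cmin,ss·Vd·(1−f)/f.
D = 23 × 199 × (1−f)/f ≈ 23 × 199 × 0.68179 ≈ 3120.55 mg.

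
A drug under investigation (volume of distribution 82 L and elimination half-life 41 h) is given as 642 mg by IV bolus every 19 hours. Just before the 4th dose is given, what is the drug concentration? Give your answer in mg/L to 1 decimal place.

f = (1/2)^(τ/t½) = (1/2)^(19/41) ≈ 0.7253.
C₀ = D/Vd = 642/82 ≈ 7.829 mg/L.
Before the 4th dose, 3 doses have been given. Superposition: Cmin = C₀·(f + f² + … + f^3).
≈ 7.829 × (0.7253 + 0.5261 + 0.3816) ≈ 7.829 × 1.6330 ≈ 12.785 mg/L.

12.8 mg/L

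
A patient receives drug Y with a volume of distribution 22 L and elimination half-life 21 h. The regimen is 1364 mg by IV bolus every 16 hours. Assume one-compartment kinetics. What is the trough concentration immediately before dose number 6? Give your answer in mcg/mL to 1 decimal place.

f = (1/2)^(τ/t½) = (1/2)^(16/21) ≈ 0.5897.
C₀ = D/Vd = 1364/22 ≈ 62.000 mcg/mL.
Before the 6th dose, 5 doses have been given. Superposition: Cmin = C₀·(f + f² + … + f^5).
≈ 62.000 × (0.5897 + 0.3477 + 0.2051 + 0.1209 + 0.0713) ≈ 62.000 × 1.3347 ≈ 82.751 mcg/mL.

82.8 mcg/mL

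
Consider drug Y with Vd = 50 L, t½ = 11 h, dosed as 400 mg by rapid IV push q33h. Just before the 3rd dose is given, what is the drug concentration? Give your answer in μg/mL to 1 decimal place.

1.1 μg/mL

f = (1/2)^(τ/t½) = (1/2)^(33/11) ≈ 0.1250.
C₀ = D/Vd = 400/50 ≈ 8.000 μg/mL.
Before the 3rd dose, 2 doses have been given. Superposition: Cmin = C₀·(f + f²).
≈ 8.000 × (0.1250 + 0.0156) ≈ 8.000 × 0.1406 ≈ 1.125 μg/mL.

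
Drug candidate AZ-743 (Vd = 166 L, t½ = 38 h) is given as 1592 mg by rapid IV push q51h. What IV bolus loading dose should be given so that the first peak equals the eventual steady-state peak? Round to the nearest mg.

f = (1/2)^(51/38) ≈ 0.394445; accumulation ratio R = 1/(1−f) ≈ 1.65138.
Loading dose to hit Cmax,ss on first dose: D_load = D_maint·R ≈ 1592 × 1.65138 ≈ 2629.00 mg.

2629 mg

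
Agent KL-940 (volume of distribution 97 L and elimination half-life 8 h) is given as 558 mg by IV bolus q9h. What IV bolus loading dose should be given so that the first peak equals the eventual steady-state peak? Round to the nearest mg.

1030 mg

f = (1/2)^(9/8) ≈ 0.458502; accumulation ratio R = 1/(1−f) ≈ 1.84673.
Loading dose to hit Cmax,ss on first dose: D_load = D_maint·R ≈ 558 × 1.84673 ≈ 1030.48 mg.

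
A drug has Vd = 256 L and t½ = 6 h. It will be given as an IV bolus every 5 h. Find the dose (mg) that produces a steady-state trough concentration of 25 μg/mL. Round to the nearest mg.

5004 mg

τ/t½ = 5/6 ≈ 0.83333, so f = (1/2)^(5/6) ≈ 0.561231.
Cmin,ss = (D/Vd)·f/(1−f), so D = Cmin,ss·Vd·(1−f)/f.
D = 25 × 256 × (1−f)/f ≈ 25 × 256 × 0.78180 ≈ 5003.52 mg.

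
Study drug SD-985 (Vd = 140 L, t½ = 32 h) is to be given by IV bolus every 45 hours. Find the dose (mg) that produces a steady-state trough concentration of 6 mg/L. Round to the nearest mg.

τ/t½ = 45/32 ≈ 1.4062, so f = (1/2)^(45/32) ≈ 0.377291.
Cmin,ss = (D/Vd)·f/(1−f), so D = Cmin,ss·Vd·(1−f)/f.
D = 6 × 140 × (1−f)/f ≈ 6 × 140 × 1.65047 ≈ 1386.39 mg.

1386 mg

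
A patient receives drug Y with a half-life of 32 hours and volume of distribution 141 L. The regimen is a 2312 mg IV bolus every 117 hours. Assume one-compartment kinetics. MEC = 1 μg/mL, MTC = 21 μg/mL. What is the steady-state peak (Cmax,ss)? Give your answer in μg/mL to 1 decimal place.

τ/t½ = 117/32 ≈ 3.6562, so fraction remaining f = (1/2)^(117/32) ≈ 0.0793.
At steady state, accumulation factor R = 1/(1 − e^(−kτ)) ≈ 1.0861.
Single-dose peak C₀ = D/Vd = 2312/141 ≈ 16.397 μg/mL.
Steady-state peak Cmax,ss = C₀·R ≈ 16.397 × 1.0861 ≈ 17.809 μg/mL.
Peak 17.8 μg/mL vs MTC 21 μg/mL: below toxic threshold.

17.8 μg/mL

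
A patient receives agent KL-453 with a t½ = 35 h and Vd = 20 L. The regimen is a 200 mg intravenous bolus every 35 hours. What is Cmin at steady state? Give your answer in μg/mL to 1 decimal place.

The dosing interval is 1 half-life, so f = 2^(−1) = 0.5.
At steady state, R = 1/(1 − 0.5) = 2/1.
Single-dose peak C₀ = D/Vd = 200/20 = 10 μg/mL.
Steady-state peak Cmax,ss = C₀·R = 10 × 2/1 ≈ 20.000 μg/mL.
Steady-state trough Cmin,ss = Cmax,ss·f ≈ 20.000 × 0.5 ≈ 10.000 μg/mL.

10.0 μg/mL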